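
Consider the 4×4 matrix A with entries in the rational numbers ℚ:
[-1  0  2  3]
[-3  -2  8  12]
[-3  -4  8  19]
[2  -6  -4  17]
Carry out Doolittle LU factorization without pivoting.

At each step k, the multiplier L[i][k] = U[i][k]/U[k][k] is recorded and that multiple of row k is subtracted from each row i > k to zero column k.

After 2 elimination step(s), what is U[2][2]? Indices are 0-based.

Step 1: pivot at (0,0) is -1.
  row1 ← row1 − (3)·row0  ⇒  L[1][0]=3, U row1=(0, -2, 2, 3)
  row2 ← row2 − (3)·row0  ⇒  L[2][0]=3, U row2=(0, -4, 2, 10)
  row3 ← row3 − (-2)·row0  ⇒  L[3][0]=-2, U row3=(0, -6, 0, 23)
Step 2: pivot at (1,1) is -2.
  row2 ← row2 − (2)·row1  ⇒  L[2][1]=2, U row2=(0, 0, -2, 4)
  row3 ← row3 − (3)·row1  ⇒  L[3][1]=3, U row3=(0, 0, -6, 14)

U[2][2] = -2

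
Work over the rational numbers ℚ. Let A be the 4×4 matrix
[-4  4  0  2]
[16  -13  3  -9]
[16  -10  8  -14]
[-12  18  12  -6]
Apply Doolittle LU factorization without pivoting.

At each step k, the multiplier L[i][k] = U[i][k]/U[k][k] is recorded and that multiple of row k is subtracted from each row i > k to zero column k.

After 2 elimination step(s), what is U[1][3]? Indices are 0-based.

k=0: U[0][0]=-4
  eliminate (1,0): mult=-4, new row 1: (0, 3, 3, -1); set L[1][0]=-4
  eliminate (2,0): mult=-4, new row 2: (0, 6, 8, -6); set L[2][0]=-4
  eliminate (3,0): mult=3, new row 3: (0, 6, 12, -12); set L[3][0]=3
k=1: U[1][1]=3
  eliminate (2,1): mult=2, new row 2: (0, 0, 2, -4); set L[2][1]=2
  eliminate (3,1): mult=2, new row 3: (0, 0, 6, -10); set L[3][1]=2

U[1][3] = -1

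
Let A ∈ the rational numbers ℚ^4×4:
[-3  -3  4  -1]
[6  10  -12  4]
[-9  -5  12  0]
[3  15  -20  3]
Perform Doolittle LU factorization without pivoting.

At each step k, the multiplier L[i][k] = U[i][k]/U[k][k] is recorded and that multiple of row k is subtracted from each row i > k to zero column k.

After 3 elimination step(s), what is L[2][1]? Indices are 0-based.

L[2][1] = 1

[col 0] pivot -3
  R1 -= -2*R0 → (0, 4, -4, 2)  (L[1][0] := -2)
  R2 -= 3*R0 → (0, 4, 0, 3)  (L[2][0] := 3)
  R3 -= -1*R0 → (0, 12, -16, 2)  (L[3][0] := -1)
[col 1] pivot 4
  R2 -= 1*R1 → (0, 0, 4, 1)  (L[2][1] := 1)
  R3 -= 3*R1 → (0, 0, -4, -4)  (L[3][1] := 3)
[col 2] pivot 4
  R3 -= -1*R2 → (0, 0, 0, -3)  (L[3][2] := -1)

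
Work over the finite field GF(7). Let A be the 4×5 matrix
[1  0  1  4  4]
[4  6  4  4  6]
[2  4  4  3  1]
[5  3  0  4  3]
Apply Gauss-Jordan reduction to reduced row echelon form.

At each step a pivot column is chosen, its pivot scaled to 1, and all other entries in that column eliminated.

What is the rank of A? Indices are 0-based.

step 1: normalize row 0 (÷1) = (1, 0, 1, 4, 4)
  row 1: subtract 4×row0 = (0, 6, 0, 2, 4)
  row 2: subtract 2×row0 = (0, 4, 2, 2, 0)
  row 3: subtract 5×row0 = (0, 3, 2, 5, 4)
step 2: normalize row 1 (÷6) = (0, 1, 0, 5, 3)
  row 2: subtract 4×row1 = (0, 0, 2, 3, 2)
  row 3: subtract 3×row1 = (0, 0, 2, 4, 2)
step 3: normalize row 2 (÷2) = (0, 0, 1, 5, 1)
  row 0: subtract 1×row2 = (1, 0, 0, 6, 3)
  row 3: subtract 2×row2 = (0, 0, 0, 1, 0)
step 4: normalize row 3 (÷1) = (0, 0, 0, 1, 0)
  row 0: subtract 6×row3 = (1, 0, 0, 0, 3)
  row 1: subtract 5×row3 = (0, 1, 0, 0, 3)
  row 2: subtract 5×row3 = (0, 0, 1, 0, 1)

rank = 4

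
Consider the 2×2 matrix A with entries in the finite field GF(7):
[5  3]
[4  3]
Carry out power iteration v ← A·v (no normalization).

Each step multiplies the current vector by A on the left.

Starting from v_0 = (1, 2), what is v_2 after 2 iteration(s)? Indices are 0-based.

v_2 = (1, 4)

v_0 = (1, 2).
v_1 = A·v_0 = (4, 3).
v_2 = A·v_1 = (1, 4).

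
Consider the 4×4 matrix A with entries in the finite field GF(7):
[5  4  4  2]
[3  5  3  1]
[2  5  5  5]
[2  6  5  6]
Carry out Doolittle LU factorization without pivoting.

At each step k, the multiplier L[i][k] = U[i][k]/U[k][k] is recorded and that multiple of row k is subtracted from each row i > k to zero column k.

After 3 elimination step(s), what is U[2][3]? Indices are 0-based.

U[2][3] = 5

k=0: U[0][0]=5
  eliminate (1,0): mult=2, new row 1: (0, 4, 2, 4); set L[1][0]=2
  eliminate (2,0): mult=6, new row 2: (0, 2, 2, 0); set L[2][0]=6
  eliminate (3,0): mult=6, new row 3: (0, 3, 2, 1); set L[3][0]=6
k=1: U[1][1]=4
  eliminate (2,1): mult=4, new row 2: (0, 0, 1, 5); set L[2][1]=4
  eliminate (3,1): mult=6, new row 3: (0, 0, 4, 5); set L[3][1]=6
k=2: U[2][2]=1
  eliminate (3,2): mult=4, new row 3: (0, 0, 0, 6); set L[3][2]=4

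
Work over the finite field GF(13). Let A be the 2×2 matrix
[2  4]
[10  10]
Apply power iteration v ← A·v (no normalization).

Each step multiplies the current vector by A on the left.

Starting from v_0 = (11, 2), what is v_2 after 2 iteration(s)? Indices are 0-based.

v_2 = (8, 1)

v_0 = (11, 2).
v_1 = A·v_0 = (4, 0).
v_2 = A·v_1 = (8, 1).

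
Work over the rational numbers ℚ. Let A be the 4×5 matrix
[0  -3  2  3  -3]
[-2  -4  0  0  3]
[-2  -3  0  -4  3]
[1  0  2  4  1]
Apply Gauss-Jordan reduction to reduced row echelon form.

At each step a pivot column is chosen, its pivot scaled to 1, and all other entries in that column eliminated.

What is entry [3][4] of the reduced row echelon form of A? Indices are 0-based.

M[3][4] = 11/10

pivot(0,0): swap R0↔R1
pivot(0,0)=-2: scale R0 → (1, 2, 0, 0, -3/2)
  clear (2,0): R2 −= (-2)R0 → (0, 1, 0, -4, 0)
  clear (3,0): R3 −= (1)R0 → (0, -2, 2, 4, 5/2)
pivot(1,1)=-3: scale R1 → (0, 1, -2/3, -1, 1)
  clear (0,1): R0 −= (2)R1 → (1, 0, 4/3, 2, -7/2)
  clear (2,1): R2 −= (1)R1 → (0, 0, 2/3, -3, -1)
  clear (3,1): R3 −= (-2)R1 → (0, 0, 2/3, 2, 9/2)
pivot(2,2)=2/3: scale R2 → (0, 0, 1, -9/2, -3/2)
  clear (0,2): R0 −= (4/3)R2 → (1, 0, 0, 8, -3/2)
  clear (1,2): R1 −= (-2/3)R2 → (0, 1, 0, -4, 0)
  clear (3,2): R3 −= (2/3)R2 → (0, 0, 0, 5, 11/2)
pivot(3,3)=5: scale R3 → (0, 0, 0, 1, 11/10)
  clear (0,3): R0 −= (8)R3 → (1, 0, 0, 0, -103/10)
  clear (1,3): R1 −= (-4)R3 → (0, 1, 0, 0, 22/5)
  clear (2,3): R2 −= (-9/2)R3 → (0, 0, 1, 0, 69/20)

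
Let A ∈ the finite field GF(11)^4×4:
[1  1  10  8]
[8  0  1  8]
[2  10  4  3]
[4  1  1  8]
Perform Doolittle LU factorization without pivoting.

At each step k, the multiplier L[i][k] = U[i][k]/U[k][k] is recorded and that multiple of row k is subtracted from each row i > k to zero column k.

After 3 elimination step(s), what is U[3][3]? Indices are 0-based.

k=0: U[0][0]=1
  eliminate (1,0): mult=8, new row 1: (0, 3, 9, 10); set L[1][0]=8
  eliminate (2,0): mult=2, new row 2: (0, 8, 6, 9); set L[2][0]=2
  eliminate (3,0): mult=4, new row 3: (0, 8, 5, 9); set L[3][0]=4
k=1: U[1][1]=3
  eliminate (2,1): mult=10, new row 2: (0, 0, 4, 8); set L[2][1]=10
  eliminate (3,1): mult=10, new row 3: (0, 0, 3, 8); set L[3][1]=10
k=2: U[2][2]=4
  eliminate (3,2): mult=9, new row 3: (0, 0, 0, 2); set L[3][2]=9

U[3][3] = 2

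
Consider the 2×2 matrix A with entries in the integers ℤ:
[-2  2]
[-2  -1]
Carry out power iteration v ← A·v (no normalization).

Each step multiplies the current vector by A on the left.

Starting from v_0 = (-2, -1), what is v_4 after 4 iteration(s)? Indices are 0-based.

v_4 = (54, 63)

v_0 = (-2, -1).
v_1 = A·v_0 = (2, 5).
v_2 = A·v_1 = (6, -9).
v_3 = A·v_2 = (-30, -3).
v_4 = A·v_3 = (54, 63).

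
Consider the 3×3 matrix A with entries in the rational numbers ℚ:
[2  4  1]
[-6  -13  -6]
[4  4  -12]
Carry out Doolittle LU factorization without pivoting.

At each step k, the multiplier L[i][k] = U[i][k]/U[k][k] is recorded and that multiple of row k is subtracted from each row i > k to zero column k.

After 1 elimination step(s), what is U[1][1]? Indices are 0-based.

U[1][1] = -1

Step 1: pivot at (0,0) is 2.
  row1 ← row1 − (-3)·row0  ⇒  L[1][0]=-3, U row1=(0, -1, -3)
  row2 ← row2 − (2)·row0  ⇒  L[2][0]=2, U row2=(0, -4, -14)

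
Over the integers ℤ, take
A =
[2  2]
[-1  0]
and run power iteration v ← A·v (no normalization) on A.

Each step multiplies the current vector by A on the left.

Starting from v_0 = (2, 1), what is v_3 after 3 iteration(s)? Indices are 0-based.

v_3 = (4, -8)

v_0 = (2, 1).
v_1 = A·v_0 = (6, -2).
v_2 = A·v_1 = (8, -6).
v_3 = A·v_2 = (4, -8).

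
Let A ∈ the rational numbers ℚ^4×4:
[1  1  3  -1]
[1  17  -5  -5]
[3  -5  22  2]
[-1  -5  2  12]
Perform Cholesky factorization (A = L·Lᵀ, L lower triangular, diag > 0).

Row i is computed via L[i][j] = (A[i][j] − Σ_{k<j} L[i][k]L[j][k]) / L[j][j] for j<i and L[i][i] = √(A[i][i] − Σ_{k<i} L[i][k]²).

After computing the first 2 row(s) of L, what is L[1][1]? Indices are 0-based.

Step 1: L[0][0] = √(1) = 1.
  L[1][0] = (1) / L[0][0] = 1.
Step 2: L[1][1] = √(16) = 4.

L[1][1] = 4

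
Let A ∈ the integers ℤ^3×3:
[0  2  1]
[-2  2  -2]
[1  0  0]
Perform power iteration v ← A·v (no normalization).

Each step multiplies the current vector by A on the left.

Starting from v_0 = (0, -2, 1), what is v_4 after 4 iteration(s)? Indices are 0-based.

v_0 = (0, -2, 1).
v_1 = A·v_0 = (-3, -6, 0).
v_2 = A·v_1 = (-12, -6, -3).
v_3 = A·v_2 = (-15, 18, -12).
v_4 = A·v_3 = (24, 90, -15).

v_4 = (24, 90, -15)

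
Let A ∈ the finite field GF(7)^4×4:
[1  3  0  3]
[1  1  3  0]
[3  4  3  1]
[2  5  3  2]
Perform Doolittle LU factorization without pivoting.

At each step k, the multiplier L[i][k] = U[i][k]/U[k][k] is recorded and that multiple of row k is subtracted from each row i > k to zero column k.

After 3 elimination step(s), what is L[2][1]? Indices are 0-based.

L[2][1] = 6

Step 1: pivot at (0,0) is 1.
  row1 ← row1 − (1)·row0  ⇒  L[1][0]=1, U row1=(0, 5, 3, 4)
  row2 ← row2 − (3)·row0  ⇒  L[2][0]=3, U row2=(0, 2, 3, 6)
  row3 ← row3 − (2)·row0  ⇒  L[3][0]=2, U row3=(0, 6, 3, 3)
Step 2: pivot at (1,1) is 5.
  row2 ← row2 − (6)·row1  ⇒  L[2][1]=6, U row2=(0, 0, 6, 3)
  row3 ← row3 − (4)·row1  ⇒  L[3][1]=4, U row3=(0, 0, 5, 1)
Step 3: pivot at (2,2) is 6.
  row3 ← row3 − (2)·row2  ⇒  L[3][2]=2, U row3=(0, 0, 0, 2)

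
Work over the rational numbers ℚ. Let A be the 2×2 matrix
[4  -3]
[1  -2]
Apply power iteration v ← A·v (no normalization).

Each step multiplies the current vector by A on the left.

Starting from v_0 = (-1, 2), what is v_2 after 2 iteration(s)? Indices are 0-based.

v_0 = (-1, 2).
v_1 = A·v_0 = (-10, -5).
v_2 = A·v_1 = (-25, 0).

v_2 = (-25, 0)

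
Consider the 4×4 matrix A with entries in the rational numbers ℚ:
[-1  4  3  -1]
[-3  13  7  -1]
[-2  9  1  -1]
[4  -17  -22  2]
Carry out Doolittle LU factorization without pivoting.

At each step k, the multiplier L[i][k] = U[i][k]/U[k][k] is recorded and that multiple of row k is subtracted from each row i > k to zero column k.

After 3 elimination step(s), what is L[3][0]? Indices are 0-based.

k=0: U[0][0]=-1
  eliminate (1,0): mult=3, new row 1: (0, 1, -2, 2); set L[1][0]=3
  eliminate (2,0): mult=2, new row 2: (0, 1, -5, 1); set L[2][0]=2
  eliminate (3,0): mult=-4, new row 3: (0, -1, -10, -2); set L[3][0]=-4
k=1: U[1][1]=1
  eliminate (2,1): mult=1, new row 2: (0, 0, -3, -1); set L[2][1]=1
  eliminate (3,1): mult=-1, new row 3: (0, 0, -12, 0); set L[3][1]=-1
k=2: U[2][2]=-3
  eliminate (3,2): mult=4, new row 3: (0, 0, 0, 4); set L[3][2]=4

L[3][0] = -4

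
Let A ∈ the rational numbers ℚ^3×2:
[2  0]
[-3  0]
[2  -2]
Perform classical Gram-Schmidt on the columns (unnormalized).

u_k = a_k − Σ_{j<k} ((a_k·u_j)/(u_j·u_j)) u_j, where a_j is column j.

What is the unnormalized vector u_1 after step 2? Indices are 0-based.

u_1 = (8/17, -12/17, -26/17)

Step 1: u_0 = a_0 = (2, -3, 2).
Step 2: u_1 = a_1 − (-4/17)·u_0 = (8/17, -12/17, -26/17).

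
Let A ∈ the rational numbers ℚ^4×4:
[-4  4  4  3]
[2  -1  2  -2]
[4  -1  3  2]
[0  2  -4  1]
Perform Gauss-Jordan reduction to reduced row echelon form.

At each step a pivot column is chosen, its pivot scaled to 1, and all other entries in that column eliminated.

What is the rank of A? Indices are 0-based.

pivot(0,0)=-4: scale R0 → (1, -1, -1, -3/4)
  clear (1,0): R1 −= (2)R0 → (0, 1, 4, -1/2)
  clear (2,0): R2 −= (4)R0 → (0, 3, 7, 5)
pivot(1,1)=1: scale R1 → (0, 1, 4, -1/2)
  clear (0,1): R0 −= (-1)R1 → (1, 0, 3, -5/4)
  clear (2,1): R2 −= (3)R1 → (0, 0, -5, 13/2)
  clear (3,1): R3 −= (2)R1 → (0, 0, -12, 2)
pivot(2,2)=-5: scale R2 → (0, 0, 1, -13/10)
  clear (0,2): R0 −= (3)R2 → (1, 0, 0, 53/20)
  clear (1,2): R1 −= (4)R2 → (0, 1, 0, 47/10)
  clear (3,2): R3 −= (-12)R2 → (0, 0, 0, -68/5)
pivot(3,3)=-68/5: scale R3 → (0, 0, 0, 1)
  clear (0,3): R0 −= (53/20)R3 → (1, 0, 0, 0)
  clear (1,3): R1 −= (47/10)R3 → (0, 1, 0, 0)
  clear (2,3): R2 −= (-13/10)R3 → (0, 0, 1, 0)

rank = 4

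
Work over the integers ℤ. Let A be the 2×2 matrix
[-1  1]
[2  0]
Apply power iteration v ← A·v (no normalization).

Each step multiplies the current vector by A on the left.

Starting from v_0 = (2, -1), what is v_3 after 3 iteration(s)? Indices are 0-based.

v_3 = (-13, 14)

v_0 = (2, -1).
v_1 = A·v_0 = (-3, 4).
v_2 = A·v_1 = (7, -6).
v_3 = A·v_2 = (-13, 14).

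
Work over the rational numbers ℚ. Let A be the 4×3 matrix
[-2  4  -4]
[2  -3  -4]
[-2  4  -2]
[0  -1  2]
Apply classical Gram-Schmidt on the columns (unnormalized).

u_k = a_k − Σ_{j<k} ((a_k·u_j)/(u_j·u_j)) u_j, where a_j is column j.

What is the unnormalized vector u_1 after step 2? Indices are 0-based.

u_1 = (1/3, 2/3, 1/3, -1)

Step 1: u_0 = a_0 = (-2, 2, -2, 0).
Step 2: u_1 = a_1 − (-11/6)·u_0 = (1/3, 2/3, 1/3, -1).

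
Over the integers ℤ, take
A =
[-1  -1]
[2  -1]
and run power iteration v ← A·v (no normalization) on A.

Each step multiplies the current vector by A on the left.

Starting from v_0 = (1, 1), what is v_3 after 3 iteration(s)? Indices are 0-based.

v_3 = (4, 7)

v_0 = (1, 1).
v_1 = A·v_0 = (-2, 1).
v_2 = A·v_1 = (1, -5).
v_3 = A·v_2 = (4, 7).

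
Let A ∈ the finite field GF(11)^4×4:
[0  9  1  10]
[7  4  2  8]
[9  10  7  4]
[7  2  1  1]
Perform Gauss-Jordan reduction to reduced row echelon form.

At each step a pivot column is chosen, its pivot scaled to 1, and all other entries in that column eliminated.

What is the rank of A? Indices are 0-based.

rank = 4

pivot(0,0): swap R0↔R1
pivot(0,0)=7: scale R0 → (1, 10, 5, 9)
  clear (2,0): R2 −= (9)R0 → (0, 8, 6, 0)
  clear (3,0): R3 −= (7)R0 → (0, 9, 10, 4)
pivot(1,1)=9: scale R1 → (0, 1, 5, 6)
  clear (0,1): R0 −= (10)R1 → (1, 0, 10, 4)
  clear (2,1): R2 −= (8)R1 → (0, 0, 10, 7)
  clear (3,1): R3 −= (9)R1 → (0, 0, 9, 5)
pivot(2,2)=10: scale R2 → (0, 0, 1, 4)
  clear (0,2): R0 −= (10)R2 → (1, 0, 0, 8)
  clear (1,2): R1 −= (5)R2 → (0, 1, 0, 8)
  clear (3,2): R3 −= (9)R2 → (0, 0, 0, 2)
pivot(3,3)=2: scale R3 → (0, 0, 0, 1)
  clear (0,3): R0 −= (8)R3 → (1, 0, 0, 0)
  clear (1,3): R1 −= (8)R3 → (0, 1, 0, 0)
  clear (2,3): R2 −= (4)R3 → (0, 0, 1, 0)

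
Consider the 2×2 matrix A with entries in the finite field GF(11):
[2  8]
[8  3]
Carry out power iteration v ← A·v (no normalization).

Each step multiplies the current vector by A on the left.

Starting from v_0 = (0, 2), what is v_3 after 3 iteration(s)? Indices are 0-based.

v_0 = (0, 2).
v_1 = A·v_0 = (5, 6).
v_2 = A·v_1 = (3, 3).
v_3 = A·v_2 = (8, 0).

v_3 = (8, 0)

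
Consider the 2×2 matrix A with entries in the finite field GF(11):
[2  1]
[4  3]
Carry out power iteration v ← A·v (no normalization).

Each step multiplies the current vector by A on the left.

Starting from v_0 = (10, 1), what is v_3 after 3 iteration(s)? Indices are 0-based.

v_0 = (10, 1).
v_1 = A·v_0 = (10, 10).
v_2 = A·v_1 = (8, 4).
v_3 = A·v_2 = (9, 0).

v_3 = (9, 0)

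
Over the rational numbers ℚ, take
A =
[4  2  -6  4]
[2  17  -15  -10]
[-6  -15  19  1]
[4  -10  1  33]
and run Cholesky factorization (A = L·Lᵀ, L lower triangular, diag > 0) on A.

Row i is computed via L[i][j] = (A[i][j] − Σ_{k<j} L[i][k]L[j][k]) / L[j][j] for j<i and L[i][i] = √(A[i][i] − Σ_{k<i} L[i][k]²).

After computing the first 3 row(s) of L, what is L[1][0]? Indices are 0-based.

Step 1: L[0][0] = √(4) = 2.
  L[1][0] = (2) / L[0][0] = 1.
Step 2: L[1][1] = √(16) = 4.
  L[2][0] = (-6) / L[0][0] = -3.
  L[2][1] = (-12) / L[1][1] = -3.
Step 3: L[2][2] = √(1) = 1.

L[1][0] = 1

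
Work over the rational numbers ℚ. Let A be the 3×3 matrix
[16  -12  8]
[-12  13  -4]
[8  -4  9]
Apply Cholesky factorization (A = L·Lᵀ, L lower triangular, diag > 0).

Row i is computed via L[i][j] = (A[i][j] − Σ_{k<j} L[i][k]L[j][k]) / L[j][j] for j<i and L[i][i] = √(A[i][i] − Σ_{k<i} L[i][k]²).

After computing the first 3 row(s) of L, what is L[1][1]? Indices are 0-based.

Step 1: L[0][0] = √(16) = 4.
  L[1][0] = (-12) / L[0][0] = -3.
Step 2: L[1][1] = √(4) = 2.
  L[2][0] = (8) / L[0][0] = 2.
  L[2][1] = (2) / L[1][1] = 1.
Step 3: L[2][2] = √(4) = 2.

L[1][1] = 2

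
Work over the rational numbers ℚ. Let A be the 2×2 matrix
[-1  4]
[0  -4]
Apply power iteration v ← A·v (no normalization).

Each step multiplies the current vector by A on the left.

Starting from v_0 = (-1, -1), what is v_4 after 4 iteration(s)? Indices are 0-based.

v_4 = (339, -256)

v_0 = (-1, -1).
v_1 = A·v_0 = (-3, 4).
v_2 = A·v_1 = (19, -16).
v_3 = A·v_2 = (-83, 64).
v_4 = A·v_3 = (339, -256).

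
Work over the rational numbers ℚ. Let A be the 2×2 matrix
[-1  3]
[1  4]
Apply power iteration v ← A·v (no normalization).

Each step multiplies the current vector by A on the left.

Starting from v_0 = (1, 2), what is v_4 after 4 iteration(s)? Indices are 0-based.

v_0 = (1, 2).
v_1 = A·v_0 = (5, 9).
v_2 = A·v_1 = (22, 41).
v_3 = A·v_2 = (101, 186).
v_4 = A·v_3 = (457, 845).

v_4 = (457, 845)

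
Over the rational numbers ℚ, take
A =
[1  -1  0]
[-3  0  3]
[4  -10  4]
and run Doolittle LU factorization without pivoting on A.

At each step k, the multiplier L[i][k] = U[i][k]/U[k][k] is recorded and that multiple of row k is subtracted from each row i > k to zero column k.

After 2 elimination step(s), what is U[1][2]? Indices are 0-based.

Step 1: pivot at (0,0) is 1.
  row1 ← row1 − (-3)·row0  ⇒  L[1][0]=-3, U row1=(0, -3, 3)
  row2 ← row2 − (4)·row0  ⇒  L[2][0]=4, U row2=(0, -6, 4)
Step 2: pivot at (1,1) is -3.
  row2 ← row2 − (2)·row1  ⇒  L[2][1]=2, U row2=(0, 0, -2)

U[1][2] = 3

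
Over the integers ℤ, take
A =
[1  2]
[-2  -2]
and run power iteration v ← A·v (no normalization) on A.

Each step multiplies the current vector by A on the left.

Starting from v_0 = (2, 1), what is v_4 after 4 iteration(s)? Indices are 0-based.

v_0 = (2, 1).
v_1 = A·v_0 = (4, -6).
v_2 = A·v_1 = (-8, 4).
v_3 = A·v_2 = (0, 8).
v_4 = A·v_3 = (16, -16).

v_4 = (16, -16)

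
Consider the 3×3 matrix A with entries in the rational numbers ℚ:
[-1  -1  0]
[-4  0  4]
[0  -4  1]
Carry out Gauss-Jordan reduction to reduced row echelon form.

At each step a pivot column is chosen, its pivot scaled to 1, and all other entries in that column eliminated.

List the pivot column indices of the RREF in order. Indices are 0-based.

step 1: normalize row 0 (÷-1) = (1, 1, 0)
  row 1: subtract -4×row0 = (0, 4, 4)
step 2: normalize row 1 (÷4) = (0, 1, 1)
  row 0: subtract 1×row1 = (1, 0, -1)
  row 2: subtract -4×row1 = (0, 0, 5)
step 3: normalize row 2 (÷5) = (0, 0, 1)
  row 0: subtract -1×row2 = (1, 0, 0)
  row 1: subtract 1×row2 = (0, 1, 0)

pivot columns: 0, 1, 2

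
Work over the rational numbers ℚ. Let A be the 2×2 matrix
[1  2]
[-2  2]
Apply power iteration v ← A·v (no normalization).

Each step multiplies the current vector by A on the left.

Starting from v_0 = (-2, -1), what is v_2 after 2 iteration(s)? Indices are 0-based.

v_0 = (-2, -1).
v_1 = A·v_0 = (-4, 2).
v_2 = A·v_1 = (0, 12).

v_2 = (0, 12)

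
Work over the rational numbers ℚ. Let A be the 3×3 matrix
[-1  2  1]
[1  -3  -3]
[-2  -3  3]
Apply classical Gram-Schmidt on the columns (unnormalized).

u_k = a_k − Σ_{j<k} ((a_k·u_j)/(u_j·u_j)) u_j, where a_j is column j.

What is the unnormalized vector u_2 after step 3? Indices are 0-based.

Step 1: u_0 = a_0 = (-1, 1, -2).
Step 2: u_1 = a_1 − (1/6)·u_0 = (13/6, -19/6, -8/3).
Step 3: u_2 = a_2 − (-5/3)·u_0 − (22/131)·u_1 = (-135/131, -105/131, 15/131).

u_2 = (-135/131, -105/131, 15/131)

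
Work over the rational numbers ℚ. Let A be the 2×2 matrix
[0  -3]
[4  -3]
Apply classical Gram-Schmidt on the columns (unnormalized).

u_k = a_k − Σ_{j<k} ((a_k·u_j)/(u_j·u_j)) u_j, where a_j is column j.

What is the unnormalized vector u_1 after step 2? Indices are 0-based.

Step 1: u_0 = a_0 = (0, 4).
Step 2: u_1 = a_1 − (-3/4)·u_0 = (-3, 0).

u_1 = (-3, 0)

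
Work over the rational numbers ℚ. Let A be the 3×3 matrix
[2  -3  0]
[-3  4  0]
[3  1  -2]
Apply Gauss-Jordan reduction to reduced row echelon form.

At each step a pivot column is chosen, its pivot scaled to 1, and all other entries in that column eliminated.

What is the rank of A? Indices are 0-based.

rank = 3

pivot(0,0)=2: scale R0 → (1, -3/2, 0)
  clear (1,0): R1 −= (-3)R0 → (0, -1/2, 0)
  clear (2,0): R2 −= (3)R0 → (0, 11/2, -2)
pivot(1,1)=-1/2: scale R1 → (0, 1, 0)
  clear (0,1): R0 −= (-3/2)R1 → (1, 0, 0)
  clear (2,1): R2 −= (11/2)R1 → (0, 0, -2)
pivot(2,2)=-2: scale R2 → (0, 0, 1)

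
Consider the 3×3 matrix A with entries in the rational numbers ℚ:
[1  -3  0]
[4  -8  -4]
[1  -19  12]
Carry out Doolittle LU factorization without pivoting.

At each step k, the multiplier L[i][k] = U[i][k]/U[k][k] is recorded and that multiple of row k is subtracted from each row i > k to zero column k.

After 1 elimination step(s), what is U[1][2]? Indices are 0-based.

U[1][2] = -4

k=0: U[0][0]=1
  eliminate (1,0): mult=4, new row 1: (0, 4, -4); set L[1][0]=4
  eliminate (2,0): mult=1, new row 2: (0, -16, 12); set L[2][0]=1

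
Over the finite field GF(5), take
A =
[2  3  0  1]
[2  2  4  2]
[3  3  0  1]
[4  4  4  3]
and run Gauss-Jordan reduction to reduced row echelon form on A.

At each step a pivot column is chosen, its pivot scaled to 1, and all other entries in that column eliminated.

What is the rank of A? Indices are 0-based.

[1] R0 /= 2  ⇒  (1, 4, 0, 3)
     R1 -= 2·R0  ⇒  (0, 4, 4, 1)
     R2 -= 3·R0  ⇒  (0, 1, 0, 2)
     R3 -= 4·R0  ⇒  (0, 3, 4, 1)
[2] R1 /= 4  ⇒  (0, 1, 1, 4)
     R0 -= 4·R1  ⇒  (1, 0, 1, 2)
     R2 -= 1·R1  ⇒  (0, 0, 4, 3)
     R3 -= 3·R1  ⇒  (0, 0, 1, 4)
[3] R2 /= 4  ⇒  (0, 0, 1, 2)
     R0 -= 1·R2  ⇒  (1, 0, 0, 0)
     R1 -= 1·R2  ⇒  (0, 1, 0, 2)
     R3 -= 1·R2  ⇒  (0, 0, 0, 2)
[4] R3 /= 2  ⇒  (0, 0, 0, 1)
     R1 -= 2·R3  ⇒  (0, 1, 0, 0)
     R2 -= 2·R3  ⇒  (0, 0, 1, 0)

rank = 4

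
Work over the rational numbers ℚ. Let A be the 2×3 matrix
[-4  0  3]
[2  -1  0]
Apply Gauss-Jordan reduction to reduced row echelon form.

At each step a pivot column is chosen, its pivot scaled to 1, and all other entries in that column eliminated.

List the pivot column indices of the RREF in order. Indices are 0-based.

pivot columns: 0, 1

step 1: normalize row 0 (÷-4) = (1, 0, -3/4)
  row 1: subtract 2×row0 = (0, -1, 3/2)
step 2: normalize row 1 (÷-1) = (0, 1, -3/2)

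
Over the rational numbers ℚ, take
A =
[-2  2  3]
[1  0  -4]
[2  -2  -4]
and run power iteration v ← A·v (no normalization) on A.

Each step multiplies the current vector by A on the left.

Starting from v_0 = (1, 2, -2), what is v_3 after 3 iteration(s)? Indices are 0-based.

v_0 = (1, 2, -2).
v_1 = A·v_0 = (-4, 9, 6).
v_2 = A·v_1 = (44, -28, -50).
v_3 = A·v_2 = (-294, 244, 344).

v_3 = (-294, 244, 344)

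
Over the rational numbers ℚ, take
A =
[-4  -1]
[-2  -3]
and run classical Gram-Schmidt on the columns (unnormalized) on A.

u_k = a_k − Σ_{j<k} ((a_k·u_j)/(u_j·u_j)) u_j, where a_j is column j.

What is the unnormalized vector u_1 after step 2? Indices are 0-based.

u_1 = (1, -2)

Step 1: u_0 = a_0 = (-4, -2).
Step 2: u_1 = a_1 − (1/2)·u_0 = (1, -2).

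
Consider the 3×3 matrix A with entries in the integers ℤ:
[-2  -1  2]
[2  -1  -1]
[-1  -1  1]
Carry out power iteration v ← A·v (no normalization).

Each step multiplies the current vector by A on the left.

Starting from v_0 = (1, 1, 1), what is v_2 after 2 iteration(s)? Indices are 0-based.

v_2 = (0, -1, 0)

v_0 = (1, 1, 1).
v_1 = A·v_0 = (-1, 0, -1).
v_2 = A·v_1 = (0, -1, 0).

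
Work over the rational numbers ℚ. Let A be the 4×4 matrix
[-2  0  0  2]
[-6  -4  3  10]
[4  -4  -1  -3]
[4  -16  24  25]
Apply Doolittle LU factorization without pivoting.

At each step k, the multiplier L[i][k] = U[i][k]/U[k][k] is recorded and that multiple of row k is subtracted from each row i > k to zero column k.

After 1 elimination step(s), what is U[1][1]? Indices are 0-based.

Step 1: pivot at (0,0) is -2.
  row1 ← row1 − (3)·row0  ⇒  L[1][0]=3, U row1=(0, -4, 3, 4)
  row2 ← row2 − (-2)·row0  ⇒  L[2][0]=-2, U row2=(0, -4, -1, 1)
  row3 ← row3 − (-2)·row0  ⇒  L[3][0]=-2, U row3=(0, -16, 24, 29)

U[1][1] = -4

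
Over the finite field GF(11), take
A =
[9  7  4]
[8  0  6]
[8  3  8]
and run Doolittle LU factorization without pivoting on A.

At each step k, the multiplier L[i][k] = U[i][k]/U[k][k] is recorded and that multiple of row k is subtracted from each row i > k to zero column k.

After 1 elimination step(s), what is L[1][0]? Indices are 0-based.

[col 0] pivot 9
  R1 -= 7*R0 → (0, 6, 0)  (L[1][0] := 7)
  R2 -= 7*R0 → (0, 9, 2)  (L[2][0] := 7)

L[1][0] = 7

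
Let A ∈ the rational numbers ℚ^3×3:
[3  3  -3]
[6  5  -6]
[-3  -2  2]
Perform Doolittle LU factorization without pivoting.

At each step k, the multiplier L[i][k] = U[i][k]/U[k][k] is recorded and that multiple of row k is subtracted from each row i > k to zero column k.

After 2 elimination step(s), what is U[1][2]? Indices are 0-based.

[col 0] pivot 3
  R1 -= 2*R0 → (0, -1, 0)  (L[1][0] := 2)
  R2 -= -1*R0 → (0, 1, -1)  (L[2][0] := -1)
[col 1] pivot -1
  R2 -= -1*R1 → (0, 0, -1)  (L[2][1] := -1)

U[1][2] = 0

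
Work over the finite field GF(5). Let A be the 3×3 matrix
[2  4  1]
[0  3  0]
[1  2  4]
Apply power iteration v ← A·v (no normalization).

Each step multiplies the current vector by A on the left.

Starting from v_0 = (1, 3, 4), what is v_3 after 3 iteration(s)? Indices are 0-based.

v_3 = (1, 1, 1)

v_0 = (1, 3, 4).
v_1 = A·v_0 = (3, 4, 3).
v_2 = A·v_1 = (0, 2, 3).
v_3 = A·v_2 = (1, 1, 1).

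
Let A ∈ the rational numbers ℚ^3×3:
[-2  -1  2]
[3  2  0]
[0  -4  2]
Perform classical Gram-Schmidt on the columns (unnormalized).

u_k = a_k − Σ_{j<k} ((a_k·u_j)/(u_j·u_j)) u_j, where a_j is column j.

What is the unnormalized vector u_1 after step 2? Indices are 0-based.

Step 1: u_0 = a_0 = (-2, 3, 0).
Step 2: u_1 = a_1 − (8/13)·u_0 = (3/13, 2/13, -4).

u_1 = (3/13, 2/13, -4)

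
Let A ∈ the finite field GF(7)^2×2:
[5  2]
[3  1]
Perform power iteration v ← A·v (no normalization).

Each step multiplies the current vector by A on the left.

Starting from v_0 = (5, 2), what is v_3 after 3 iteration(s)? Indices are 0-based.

v_0 = (5, 2).
v_1 = A·v_0 = (1, 3).
v_2 = A·v_1 = (4, 6).
v_3 = A·v_2 = (4, 4).

v_3 = (4, 4)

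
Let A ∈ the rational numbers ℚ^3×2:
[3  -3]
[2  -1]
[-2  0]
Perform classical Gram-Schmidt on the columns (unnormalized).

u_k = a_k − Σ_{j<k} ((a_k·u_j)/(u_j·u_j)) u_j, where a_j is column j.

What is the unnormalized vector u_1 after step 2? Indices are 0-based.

u_1 = (-18/17, 5/17, -22/17)

Step 1: u_0 = a_0 = (3, 2, -2).
Step 2: u_1 = a_1 − (-11/17)·u_0 = (-18/17, 5/17, -22/17).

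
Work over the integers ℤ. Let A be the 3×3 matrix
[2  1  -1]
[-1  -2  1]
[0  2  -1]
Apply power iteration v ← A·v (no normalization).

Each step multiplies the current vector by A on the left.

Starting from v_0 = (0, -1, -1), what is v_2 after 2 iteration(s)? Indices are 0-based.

v_0 = (0, -1, -1).
v_1 = A·v_0 = (0, 1, -1).
v_2 = A·v_1 = (2, -3, 3).

v_2 = (2, -3, 3)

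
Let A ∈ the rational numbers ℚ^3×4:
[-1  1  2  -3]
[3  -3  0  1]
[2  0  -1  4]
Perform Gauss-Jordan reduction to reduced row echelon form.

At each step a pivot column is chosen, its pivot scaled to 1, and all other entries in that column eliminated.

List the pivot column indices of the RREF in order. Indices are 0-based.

[1] R0 /= -1  ⇒  (1, -1, -2, 3)
     R1 -= 3·R0  ⇒  (0, 0, 6, -8)
     R2 -= 2·R0  ⇒  (0, 2, 3, -2)
[2] R1 <-> R2
[2] R1 /= 2  ⇒  (0, 1, 3/2, -1)
     R0 -= -1·R1  ⇒  (1, 0, -1/2, 2)
[3] R2 /= 6  ⇒  (0, 0, 1, -4/3)
     R0 -= -1/2·R2  ⇒  (1, 0, 0, 4/3)
     R1 -= 3/2·R2  ⇒  (0, 1, 0, 1)

pivot columns: 0, 1, 2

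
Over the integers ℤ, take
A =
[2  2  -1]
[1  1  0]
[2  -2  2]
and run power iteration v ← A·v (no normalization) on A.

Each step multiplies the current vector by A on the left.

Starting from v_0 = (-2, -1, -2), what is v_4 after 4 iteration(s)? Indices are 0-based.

v_4 = (-32, -31, -62)

v_0 = (-2, -1, -2).
v_1 = A·v_0 = (-4, -3, -6).
v_2 = A·v_1 = (-8, -7, -14).
v_3 = A·v_2 = (-16, -15, -30).
v_4 = A·v_3 = (-32, -31, -62).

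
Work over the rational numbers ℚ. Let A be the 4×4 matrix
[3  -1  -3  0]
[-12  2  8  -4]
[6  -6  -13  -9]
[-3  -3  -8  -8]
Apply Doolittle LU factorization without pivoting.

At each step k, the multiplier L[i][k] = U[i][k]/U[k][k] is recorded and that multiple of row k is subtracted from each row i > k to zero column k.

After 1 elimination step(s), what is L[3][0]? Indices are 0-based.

L[3][0] = -1

Step 1: pivot at (0,0) is 3.
  row1 ← row1 − (-4)·row0  ⇒  L[1][0]=-4, U row1=(0, -2, -4, -4)
  row2 ← row2 − (2)·row0  ⇒  L[2][0]=2, U row2=(0, -4, -7, -9)
  row3 ← row3 − (-1)·row0  ⇒  L[3][0]=-1, U row3=(0, -4, -11, -8)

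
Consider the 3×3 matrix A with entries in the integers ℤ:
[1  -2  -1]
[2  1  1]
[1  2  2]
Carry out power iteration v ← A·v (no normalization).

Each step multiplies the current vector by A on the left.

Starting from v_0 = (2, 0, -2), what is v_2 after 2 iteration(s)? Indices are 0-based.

v_0 = (2, 0, -2).
v_1 = A·v_0 = (4, 2, -2).
v_2 = A·v_1 = (2, 8, 4).

v_2 = (2, 8, 4)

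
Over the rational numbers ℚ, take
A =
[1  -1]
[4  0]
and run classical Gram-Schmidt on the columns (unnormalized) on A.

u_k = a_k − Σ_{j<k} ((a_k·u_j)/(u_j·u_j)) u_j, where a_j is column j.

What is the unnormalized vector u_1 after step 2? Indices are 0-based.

Step 1: u_0 = a_0 = (1, 4).
Step 2: u_1 = a_1 − (-1/17)·u_0 = (-16/17, 4/17).

u_1 = (-16/17, 4/17)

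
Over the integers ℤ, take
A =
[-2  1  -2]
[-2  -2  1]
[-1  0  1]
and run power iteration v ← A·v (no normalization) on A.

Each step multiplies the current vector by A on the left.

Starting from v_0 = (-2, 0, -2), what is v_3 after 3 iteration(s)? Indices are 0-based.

v_0 = (-2, 0, -2).
v_1 = A·v_0 = (8, 2, 0).
v_2 = A·v_1 = (-14, -20, -8).
v_3 = A·v_2 = (24, 60, 6).

v_3 = (24, 60, 6)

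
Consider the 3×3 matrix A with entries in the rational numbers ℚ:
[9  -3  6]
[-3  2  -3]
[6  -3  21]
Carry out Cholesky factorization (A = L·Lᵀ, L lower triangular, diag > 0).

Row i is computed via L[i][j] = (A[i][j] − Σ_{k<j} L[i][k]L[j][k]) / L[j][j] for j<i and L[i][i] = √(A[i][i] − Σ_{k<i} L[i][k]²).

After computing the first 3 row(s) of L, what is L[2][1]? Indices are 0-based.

L[2][1] = -1

Step 1: L[0][0] = √(9) = 3.
  L[1][0] = (-3) / L[0][0] = -1.
Step 2: L[1][1] = √(1) = 1.
  L[2][0] = (6) / L[0][0] = 2.
  L[2][1] = (-1) / L[1][1] = -1.
Step 3: L[2][2] = √(16) = 4.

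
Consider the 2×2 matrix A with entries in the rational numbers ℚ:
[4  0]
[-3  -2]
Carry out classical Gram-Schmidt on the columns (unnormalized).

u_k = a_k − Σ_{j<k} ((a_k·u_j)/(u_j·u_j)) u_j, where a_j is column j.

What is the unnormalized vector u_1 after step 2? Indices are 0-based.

Step 1: u_0 = a_0 = (4, -3).
Step 2: u_1 = a_1 − (6/25)·u_0 = (-24/25, -32/25).

u_1 = (-24/25, -32/25)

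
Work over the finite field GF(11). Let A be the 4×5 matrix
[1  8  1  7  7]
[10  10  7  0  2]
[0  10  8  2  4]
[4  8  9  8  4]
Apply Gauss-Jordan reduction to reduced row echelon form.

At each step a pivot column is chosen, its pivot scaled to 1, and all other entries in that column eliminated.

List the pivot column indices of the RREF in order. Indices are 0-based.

pivot(0,0)=1: scale R0 → (1, 8, 1, 7, 7)
  clear (1,0): R1 −= (10)R0 → (0, 7, 8, 7, 9)
  clear (3,0): R3 −= (4)R0 → (0, 9, 5, 2, 9)
pivot(1,1)=7: scale R1 → (0, 1, 9, 1, 6)
  clear (0,1): R0 −= (8)R1 → (1, 0, 6, 10, 3)
  clear (2,1): R2 −= (10)R1 → (0, 0, 6, 3, 10)
  clear (3,1): R3 −= (9)R1 → (0, 0, 1, 4, 10)
pivot(2,2)=6: scale R2 → (0, 0, 1, 6, 9)
  clear (0,2): R0 −= (6)R2 → (1, 0, 0, 7, 4)
  clear (1,2): R1 −= (9)R2 → (0, 1, 0, 2, 2)
  clear (3,2): R3 −= (1)R2 → (0, 0, 0, 9, 1)
pivot(3,3)=9: scale R3 → (0, 0, 0, 1, 5)
  clear (0,3): R0 −= (7)R3 → (1, 0, 0, 0, 2)
  clear (1,3): R1 −= (2)R3 → (0, 1, 0, 0, 3)
  clear (2,3): R2 −= (6)R3 → (0, 0, 1, 0, 1)

pivot columns: 0, 1, 2, 3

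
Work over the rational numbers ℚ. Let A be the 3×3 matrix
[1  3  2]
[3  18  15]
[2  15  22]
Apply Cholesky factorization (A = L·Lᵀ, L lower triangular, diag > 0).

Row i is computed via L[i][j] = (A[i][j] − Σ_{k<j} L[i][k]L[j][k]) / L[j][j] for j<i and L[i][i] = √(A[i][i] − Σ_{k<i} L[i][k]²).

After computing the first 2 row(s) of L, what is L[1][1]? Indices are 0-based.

Step 1: L[0][0] = √(1) = 1.
  L[1][0] = (3) / L[0][0] = 3.
Step 2: L[1][1] = √(9) = 3.

L[1][1] = 3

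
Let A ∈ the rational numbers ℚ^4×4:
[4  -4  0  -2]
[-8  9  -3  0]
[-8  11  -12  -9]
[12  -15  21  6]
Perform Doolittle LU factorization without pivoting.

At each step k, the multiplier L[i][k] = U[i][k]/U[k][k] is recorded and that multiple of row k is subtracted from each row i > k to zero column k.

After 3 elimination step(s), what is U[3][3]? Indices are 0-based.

U[3][3] = -4

[col 0] pivot 4
  R1 -= -2*R0 → (0, 1, -3, -4)  (L[1][0] := -2)
  R2 -= -2*R0 → (0, 3, -12, -13)  (L[2][0] := -2)
  R3 -= 3*R0 → (0, -3, 21, 12)  (L[3][0] := 3)
[col 1] pivot 1
  R2 -= 3*R1 → (0, 0, -3, -1)  (L[2][1] := 3)
  R3 -= -3*R1 → (0, 0, 12, 0)  (L[3][1] := -3)
[col 2] pivot -3
  R3 -= -4*R2 → (0, 0, 0, -4)  (L[3][2] := -4)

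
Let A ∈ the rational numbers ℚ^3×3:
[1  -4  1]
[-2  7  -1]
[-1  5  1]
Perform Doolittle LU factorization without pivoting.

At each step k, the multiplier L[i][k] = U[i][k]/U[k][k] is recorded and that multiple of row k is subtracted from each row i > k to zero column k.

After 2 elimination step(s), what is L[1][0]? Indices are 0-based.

L[1][0] = -2

[col 0] pivot 1
  R1 -= -2*R0 → (0, -1, 1)  (L[1][0] := -2)
  R2 -= -1*R0 → (0, 1, 2)  (L[2][0] := -1)
[col 1] pivot -1
  R2 -= -1*R1 → (0, 0, 3)  (L[2][1] := -1)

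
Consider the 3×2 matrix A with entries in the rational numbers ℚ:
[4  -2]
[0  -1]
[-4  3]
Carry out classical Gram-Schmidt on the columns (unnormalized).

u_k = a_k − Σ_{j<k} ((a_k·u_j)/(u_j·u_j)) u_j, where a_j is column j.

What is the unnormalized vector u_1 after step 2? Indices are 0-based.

Step 1: u_0 = a_0 = (4, 0, -4).
Step 2: u_1 = a_1 − (-5/8)·u_0 = (1/2, -1, 1/2).

u_1 = (1/2, -1, 1/2)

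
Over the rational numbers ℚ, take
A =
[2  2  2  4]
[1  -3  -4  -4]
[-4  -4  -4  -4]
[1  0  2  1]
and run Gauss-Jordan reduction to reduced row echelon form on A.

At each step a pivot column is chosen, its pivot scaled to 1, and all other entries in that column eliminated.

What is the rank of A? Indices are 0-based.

[1] R0 /= 2  ⇒  (1, 1, 1, 2)
     R1 -= 1·R0  ⇒  (0, -4, -5, -6)
     R2 -= -4·R0  ⇒  (0, 0, 0, 4)
     R3 -= 1·R0  ⇒  (0, -1, 1, -1)
[2] R1 /= -4  ⇒  (0, 1, 5/4, 3/2)
     R0 -= 1·R1  ⇒  (1, 0, -1/4, 1/2)
     R3 -= -1·R1  ⇒  (0, 0, 9/4, 1/2)
[3] R2 <-> R3
[3] R2 /= 9/4  ⇒  (0, 0, 1, 2/9)
     R0 -= -1/4·R2  ⇒  (1, 0, 0, 5/9)
     R1 -= 5/4·R2  ⇒  (0, 1, 0, 11/9)
[4] R3 /= 4  ⇒  (0, 0, 0, 1)
     R0 -= 5/9·R3  ⇒  (1, 0, 0, 0)
     R1 -= 11/9·R3  ⇒  (0, 1, 0, 0)
     R2 -= 2/9·R3  ⇒  (0, 0, 1, 0)

rank = 4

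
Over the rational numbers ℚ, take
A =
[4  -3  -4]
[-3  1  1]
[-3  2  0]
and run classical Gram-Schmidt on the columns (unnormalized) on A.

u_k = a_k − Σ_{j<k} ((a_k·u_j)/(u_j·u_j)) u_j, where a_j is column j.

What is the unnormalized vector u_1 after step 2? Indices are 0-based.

Step 1: u_0 = a_0 = (4, -3, -3).
Step 2: u_1 = a_1 − (-21/34)·u_0 = (-9/17, -29/34, 5/34).

u_1 = (-9/17, -29/34, 5/34)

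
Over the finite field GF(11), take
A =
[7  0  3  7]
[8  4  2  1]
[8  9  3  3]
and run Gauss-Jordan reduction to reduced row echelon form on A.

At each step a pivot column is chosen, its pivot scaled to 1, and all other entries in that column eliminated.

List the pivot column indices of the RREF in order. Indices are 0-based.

pivot(0,0)=7: scale R0 → (1, 0, 2, 1)
  clear (1,0): R1 −= (8)R0 → (0, 4, 8, 4)
  clear (2,0): R2 −= (8)R0 → (0, 9, 9, 6)
pivot(1,1)=4: scale R1 → (0, 1, 2, 1)
  clear (2,1): R2 −= (9)R1 → (0, 0, 2, 8)
pivot(2,2)=2: scale R2 → (0, 0, 1, 4)
  clear (0,2): R0 −= (2)R2 → (1, 0, 0, 4)
  clear (1,2): R1 −= (2)R2 → (0, 1, 0, 4)

pivot columns: 0, 1, 2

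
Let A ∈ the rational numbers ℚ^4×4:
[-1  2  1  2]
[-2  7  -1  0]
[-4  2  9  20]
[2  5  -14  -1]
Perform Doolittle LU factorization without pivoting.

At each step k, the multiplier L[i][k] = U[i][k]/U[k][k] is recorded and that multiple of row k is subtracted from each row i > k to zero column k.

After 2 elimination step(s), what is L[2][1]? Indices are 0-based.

L[2][1] = -2

Step 1: pivot at (0,0) is -1.
  row1 ← row1 − (2)·row0  ⇒  L[1][0]=2, U row1=(0, 3, -3, -4)
  row2 ← row2 − (4)·row0  ⇒  L[2][0]=4, U row2=(0, -6, 5, 12)
  row3 ← row3 − (-2)·row0  ⇒  L[3][0]=-2, U row3=(0, 9, -12, 3)
Step 2: pivot at (1,1) is 3.
  row2 ← row2 − (-2)·row1  ⇒  L[2][1]=-2, U row2=(0, 0, -1, 4)
  row3 ← row3 − (3)·row1  ⇒  L[3][1]=3, U row3=(0, 0, -3, 15)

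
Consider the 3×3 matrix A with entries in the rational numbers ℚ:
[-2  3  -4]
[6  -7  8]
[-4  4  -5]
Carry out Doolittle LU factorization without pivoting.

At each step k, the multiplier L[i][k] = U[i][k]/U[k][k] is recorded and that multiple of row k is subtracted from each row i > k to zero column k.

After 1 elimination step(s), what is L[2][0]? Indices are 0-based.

k=0: U[0][0]=-2
  eliminate (1,0): mult=-3, new row 1: (0, 2, -4); set L[1][0]=-3
  eliminate (2,0): mult=2, new row 2: (0, -2, 3); set L[2][0]=2

L[2][0] = 2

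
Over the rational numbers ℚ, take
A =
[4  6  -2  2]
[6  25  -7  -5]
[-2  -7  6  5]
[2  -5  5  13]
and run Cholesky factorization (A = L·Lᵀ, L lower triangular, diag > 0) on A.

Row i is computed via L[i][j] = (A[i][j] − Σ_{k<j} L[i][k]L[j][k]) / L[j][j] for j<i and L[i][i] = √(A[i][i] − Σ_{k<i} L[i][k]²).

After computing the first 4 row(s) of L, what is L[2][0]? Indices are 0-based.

L[2][0] = -1

Step 1: L[0][0] = √(4) = 2.
  L[1][0] = (6) / L[0][0] = 3.
Step 2: L[1][1] = √(16) = 4.
  L[2][0] = (-2) / L[0][0] = -1.
  L[2][1] = (-4) / L[1][1] = -1.
Step 3: L[2][2] = √(4) = 2.
  L[3][0] = (2) / L[0][0] = 1.
  L[3][1] = (-8) / L[1][1] = -2.
  L[3][2] = (4) / L[2][2] = 2.
Step 4: L[3][3] = √(4) = 2.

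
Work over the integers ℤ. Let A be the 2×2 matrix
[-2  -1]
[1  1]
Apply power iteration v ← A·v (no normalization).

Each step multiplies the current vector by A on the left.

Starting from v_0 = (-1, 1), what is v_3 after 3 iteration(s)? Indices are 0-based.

v_3 = (3, -1)

v_0 = (-1, 1).
v_1 = A·v_0 = (1, 0).
v_2 = A·v_1 = (-2, 1).
v_3 = A·v_2 = (3, -1).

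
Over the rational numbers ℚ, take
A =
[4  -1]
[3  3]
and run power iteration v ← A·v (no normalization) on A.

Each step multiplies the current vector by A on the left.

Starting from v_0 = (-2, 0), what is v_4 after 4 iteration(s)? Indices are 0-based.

v_4 = (-44, -798)

v_0 = (-2, 0).
v_1 = A·v_0 = (-8, -6).
v_2 = A·v_1 = (-26, -42).
v_3 = A·v_2 = (-62, -204).
v_4 = A·v_3 = (-44, -798).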